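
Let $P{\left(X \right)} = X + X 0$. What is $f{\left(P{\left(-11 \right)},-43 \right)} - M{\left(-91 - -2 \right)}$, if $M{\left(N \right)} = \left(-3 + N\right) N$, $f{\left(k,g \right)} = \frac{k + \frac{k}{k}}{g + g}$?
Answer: $- \frac{352079}{43} \approx -8187.9$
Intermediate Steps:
$P{\left(X \right)} = X$ ($P{\left(X \right)} = X + 0 = X$)
$f{\left(k,g \right)} = \frac{1 + k}{2 g}$ ($f{\left(k,g \right)} = \frac{k + 1}{2 g} = \left(1 + k\right) \frac{1}{2 g} = \frac{1 + k}{2 g}$)
$M{\left(N \right)} = N \left(-3 + N\right)$
$f{\left(P{\left(-11 \right)},-43 \right)} - M{\left(-91 - -2 \right)} = \frac{1 - 11}{2 \left(-43\right)} - \left(-91 - -2\right) \left(-3 - 89\right) = \frac{1}{2} \left(- \frac{1}{43}\right) \left(-10\right) - \left(-91 + 2\right) \left(-3 + \left(-91 + 2\right)\right) = \frac{5}{43} - - 89 \left(-3 - 89\right) = \frac{5}{43} - \left(-89\right) \left(-92\right) = \frac{5}{43} - 8188 = - \frac{352079}{43}$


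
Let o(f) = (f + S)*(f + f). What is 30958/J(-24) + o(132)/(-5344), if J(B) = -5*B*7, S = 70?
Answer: 1885063/70140 ≈ 26.876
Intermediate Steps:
o(f) = 2*f*(70 + f) (o(f) = (f + 70)*(f + f) = (70 + f)*(2*f) = 2*f*(70 + f))
J(B) = -35*B
30958/J(-24) + o(132)/(-5344) = 30958/((-35*(-24))) + (2*132*(70 + 132))/(-5344) = 30958/840 + (2*132*202)*(-1/5344) = 30958*(1/840) + 53328*(-1/5344) = 15479/420 - 3333/334 = 1885063/70140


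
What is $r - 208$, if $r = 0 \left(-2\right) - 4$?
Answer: $-212$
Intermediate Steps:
$r = -4$ ($r = 0 - 4 = -4$)
$r - 208 = -4 - 208 = -212$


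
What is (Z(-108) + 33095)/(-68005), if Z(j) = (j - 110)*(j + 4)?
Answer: -1923/2345 ≈ -0.82004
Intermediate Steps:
Z(j) = (-110 + j)*(4 + j)
(Z(-108) + 33095)/(-68005) = ((-440 + (-108)² - 106*(-108)) + 33095)/(-68005) = ((-440 + 11664 + 11448) + 33095)*(-1/68005) = (22672 + 33095)*(-1/68005) = 55767*(-1/68005) = -1923/2345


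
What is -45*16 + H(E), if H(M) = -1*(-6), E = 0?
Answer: -714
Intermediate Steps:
H(M) = 6
-45*16 + H(E) = -45*16 + 6 = -720 + 6 = -714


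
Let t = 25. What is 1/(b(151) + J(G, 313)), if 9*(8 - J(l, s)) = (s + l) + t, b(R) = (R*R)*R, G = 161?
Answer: 9/30986132 ≈ 2.9045e-7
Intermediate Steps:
b(R) = R³ (b(R) = R²*R = R³)
J(l, s) = 47/9 - l/9 - s/9 (J(l, s) = 8 - ((s + l) + 25)/9 = 8 - ((l + s) + 25)/9 = 8 - (25 + l + s)/9 = 8 + (-25/9 - l/9 - s/9) = 47/9 - l/9 - s/9)
1/(b(151) + J(G, 313)) = 1/(151³ + (47/9 - ⅑*161 - ⅑*313)) = 1/(3442951 + (47/9 - 161/9 - 313/9)) = 1/(3442951 - 427/9) = 1/(30986132/9) = 9/30986132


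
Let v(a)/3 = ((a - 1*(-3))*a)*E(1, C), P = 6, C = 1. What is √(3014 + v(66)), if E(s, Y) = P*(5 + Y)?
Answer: √494846 ≈ 703.45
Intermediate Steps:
E(s, Y) = 30 + 6*Y (E(s, Y) = 6*(5 + Y) = 30 + 6*Y)
v(a) = 108*a*(3 + a) (v(a) = 3*(((a - 1*(-3))*a)*(30 + 6*1)) = 3*(((a + 3)*a)*(30 + 6)) = 3*(((3 + a)*a)*36) = 3*((a*(3 + a))*36) = 3*(36*a*(3 + a)) = 108*a*(3 + a))
√(3014 + v(66)) = √(3014 + 108*66*(3 + 66)) = √(3014 + 108*66*69) = √(3014 + 491832) = √494846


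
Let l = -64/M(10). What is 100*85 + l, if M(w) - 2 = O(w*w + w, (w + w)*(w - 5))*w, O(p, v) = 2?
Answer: 93468/11 ≈ 8497.1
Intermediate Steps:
M(w) = 2 + 2*w
l = -32/11 (l = -64/(2 + 2*10) = -64/(2 + 20) = -64/22 = -64*1/22 = -32/11 ≈ -2.9091)
100*85 + l = 100*85 - 32/11 = 8500 - 32/11 = 93468/11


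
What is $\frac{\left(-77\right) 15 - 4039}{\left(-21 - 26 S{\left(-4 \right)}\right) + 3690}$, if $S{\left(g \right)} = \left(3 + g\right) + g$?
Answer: $- \frac{5194}{3799} \approx -1.3672$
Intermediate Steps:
$S{\left(g \right)} = 3 + 2 g$
$\frac{\left(-77\right) 15 - 4039}{\left(-21 - 26 S{\left(-4 \right)}\right) + 3690} = \frac{\left(-77\right) 15 - 4039}{\left(-21 - 26 \left(3 + 2 \left(-4\right)\right)\right) + 3690} = \frac{-1155 - 4039}{\left(-21 - 26 \left(3 - 8\right)\right) + 3690} = - \frac{5194}{\left(-21 - -130\right) + 3690} = - \frac{5194}{\left(-21 + 130\right) + 3690} = - \frac{5194}{109 + 3690} = - \frac{5194}{3799}$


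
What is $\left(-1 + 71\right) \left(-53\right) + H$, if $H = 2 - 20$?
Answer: $-3728$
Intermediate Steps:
$H = -18$ ($H = 2 - 20 = -18$)
$\left(-1 + 71\right) \left(-53\right) + H = \left(-1 + 71\right) \left(-53\right) - 18 = 70 \left(-53\right) - 18 = -3710 - 18 = -3728$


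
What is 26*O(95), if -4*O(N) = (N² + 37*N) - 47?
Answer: -162409/2 ≈ -81205.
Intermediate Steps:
O(N) = 47/4 - 37*N/4 - N²/4 (O(N) = -((N² + 37*N) - 47)/4 = -(-47 + N² + 37*N)/4 = 47/4 - 37*N/4 - N²/4)
26*O(95) = 26*(47/4 - 37/4*95 - ¼*95²) = 26*(47/4 - 3515/4 - ¼*9025) = 26*(47/4 - 3515/4 - 9025/4) = 26*(-12493/4) = -162409/2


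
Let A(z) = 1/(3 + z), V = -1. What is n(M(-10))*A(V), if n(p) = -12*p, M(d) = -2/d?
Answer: -6/5 ≈ -1.2000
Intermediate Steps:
n(M(-10))*A(V) = (-(-24)/(-10))/(3 - 1) = -(-24)*(-1)/10/2 = -12*⅕*(½) = -12/5*½ = -6/5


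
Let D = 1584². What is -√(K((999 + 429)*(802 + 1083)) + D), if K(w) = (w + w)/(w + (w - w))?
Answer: -√2509058 ≈ -1584.0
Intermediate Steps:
K(w) = 2 (K(w) = (2*w)/(w + 0) = (2*w)/w = 2)
D = 2509056
-√(K((999 + 429)*(802 + 1083)) + D) = -√(2 + 2509056) = -√2509058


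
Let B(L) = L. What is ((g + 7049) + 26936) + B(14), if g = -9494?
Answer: 24505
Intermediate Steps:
((g + 7049) + 26936) + B(14) = ((-9494 + 7049) + 26936) + 14 = (-2445 + 26936) + 14 = 24491 + 14 = 24505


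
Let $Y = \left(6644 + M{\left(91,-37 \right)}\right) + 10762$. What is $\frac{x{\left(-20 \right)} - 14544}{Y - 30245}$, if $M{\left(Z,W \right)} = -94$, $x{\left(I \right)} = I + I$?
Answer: $\frac{14584}{12933} \approx 1.1277$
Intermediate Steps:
$x{\left(I \right)} = 2 I$
$Y = 17312$ ($Y = \left(6644 - 94\right) + 10762 = 6550 + 10762 = 17312$)
$\frac{x{\left(-20 \right)} - 14544}{Y - 30245} = \frac{2 \left(-20\right) - 14544}{17312 - 30245} = \frac{-40 - 14544}{-12933} = \left(-14584\right) \left(- \frac{1}{12933}\right) = \frac{14584}{12933}$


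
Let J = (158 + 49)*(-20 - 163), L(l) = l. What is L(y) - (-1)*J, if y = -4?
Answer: -37885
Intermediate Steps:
J = -37881 (J = 207*(-183) = -37881)
L(y) - (-1)*J = -4 - (-1)*(-37881) = -4 - 1*37881 = -4 - 37881 = -37885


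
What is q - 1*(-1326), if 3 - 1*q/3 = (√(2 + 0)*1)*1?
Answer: 1335 - 3*√2 ≈ 1330.8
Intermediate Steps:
q = 9 - 3*√2 (q = 9 - 3*√(2 + 0)*1 = 9 - 3*√2*1 = 9 - 3*√2 ≈ 4.7574)
q - 1*(-1326) = (9 - 3*√2) - 1*(-1326) = (9 - 3*√2) + 1326 = 1335 - 3*√2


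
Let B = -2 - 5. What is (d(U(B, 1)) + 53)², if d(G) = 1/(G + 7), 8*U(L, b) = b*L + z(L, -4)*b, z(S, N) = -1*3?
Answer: 1495729/529 ≈ 2827.5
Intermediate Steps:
z(S, N) = -3
B = -7
U(L, b) = -3*b/8 + L*b/8 (U(L, b) = (b*L - 3*b)/8 = (L*b - 3*b)/8 = (-3*b + L*b)/8 = -3*b/8 + L*b/8)
d(G) = 1/(7 + G)
(d(U(B, 1)) + 53)² = (1/(7 + (⅛)*1*(-3 - 7)) + 53)² = (1/(7 + (⅛)*1*(-10)) + 53)² = (1/(7 - 5/4) + 53)² = (1/(23/4) + 53)² = (4/23 + 53)² = (1223/23)² = 1495729/529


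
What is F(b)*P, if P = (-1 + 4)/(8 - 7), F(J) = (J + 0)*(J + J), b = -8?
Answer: 384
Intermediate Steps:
F(J) = 2*J**2 (F(J) = J*(2*J) = 2*J**2)
P = 3 (P = 3/1 = 1*3 = 3)
F(b)*P = (2*(-8)**2)*3 = (2*64)*3 = 128*3 = 384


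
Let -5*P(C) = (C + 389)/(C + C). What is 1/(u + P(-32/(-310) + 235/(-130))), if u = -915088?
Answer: -68690/62855833919 ≈ -1.0928e-6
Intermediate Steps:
P(C) = -(389 + C)/(10*C) (P(C) = -(C + 389)/(5*(C + C)) = -(389 + C)/(5*(2*C)) = -(389 + C)*1/(2*C)/5 = -(389 + C)/(10*C))
1/(u + P(-32/(-310) + 235/(-130))) = 1/(-915088 + (-389 - (-32/(-310) + 235/(-130)))/(10*(-32/(-310) + 235/(-130)))) = 1/(-915088 + (-389 - (-32*(-1/310) + 235*(-1/130)))/(10*(-32*(-1/310) + 235*(-1/130)))) = 1/(-915088 + (-389 - (16/155 - 47/26))/(10*(16/155 - 47/26))) = 1/(-915088 + (-389 - 1*(-6869/4030))/(10*(-6869/4030))) = 1/(-915088 + (1/10)*(-4030/6869)*(-389 + 6869/4030)) = 1/(-915088 + (1/10)*(-4030/6869)*(-1560801/4030)) = 1/(-915088 + 1560801/68690) = 1/(-62855833919/68690) = -68690/62855833919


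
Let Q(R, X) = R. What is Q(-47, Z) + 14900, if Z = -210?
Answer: 14853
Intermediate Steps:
Q(-47, Z) + 14900 = -47 + 14900 = 14853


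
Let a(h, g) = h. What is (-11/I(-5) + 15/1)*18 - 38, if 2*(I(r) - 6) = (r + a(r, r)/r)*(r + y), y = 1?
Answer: 1525/7 ≈ 217.86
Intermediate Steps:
I(r) = 6 + (1 + r)**2/2 (I(r) = 6 + ((r + r/r)*(r + 1))/2 = 6 + ((r + 1)*(1 + r))/2 = 6 + ((1 + r)*(1 + r))/2 = 6 + (1 + r)**2/2)
(-11/I(-5) + 15/1)*18 - 38 = (-11/(13/2 - 5 + (1/2)*(-5)**2) + 15/1)*18 - 38 = (-11/(13/2 - 5 + (1/2)*25) + 15*1)*18 - 38 = (-11/(13/2 - 5 + 25/2) + 15)*18 - 38 = (-11/14 + 15)*18 - 38 = (199/14)*18 - 38 = 1791/7 - 38 = 1525/7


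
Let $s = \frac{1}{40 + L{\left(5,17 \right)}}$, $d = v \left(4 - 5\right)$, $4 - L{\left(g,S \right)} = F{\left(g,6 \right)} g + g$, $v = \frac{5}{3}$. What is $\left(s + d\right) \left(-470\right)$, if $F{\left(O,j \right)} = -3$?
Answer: $\frac{20915}{27} \approx 774.63$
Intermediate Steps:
$v = \frac{5}{3}$ ($v = 5 \cdot \frac{1}{3} = \frac{5}{3} \approx 1.6667$)
$L{\left(g,S \right)} = 4 + 2 g$ ($L{\left(g,S \right)} = 4 - \left(- 3 g + g\right) = 4 - - 2 g = 4 + 2 g$)
$d = - \frac{5}{3}$ ($d = \frac{5 \left(4 - 5\right)}{3} = \frac{5}{3} \left(-1\right) = - \frac{5}{3} \approx -1.6667$)
$s = \frac{1}{54}$ ($s = \frac{1}{40 + \left(4 + 2 \cdot 5\right)} = \frac{1}{40 + \left(4 + 10\right)} = \frac{1}{40 + 14} = \frac{1}{54} \approx 0.018519$)
$\left(s + d\right) \left(-470\right) = \left(\frac{1}{54} - \frac{5}{3}\right) \left(-470\right) = \left(- \frac{89}{54}\right) \left(-470\right) = \frac{20915}{27}$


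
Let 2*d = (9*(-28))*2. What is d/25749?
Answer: -28/2861 ≈ -0.0097868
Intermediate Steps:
d = -252 (d = ((9*(-28))*2)/2 = (-252*2)/2 = (½)*(-504) = -252)
d/25749 = -252/25749 = -252*1/25749 = -28/2861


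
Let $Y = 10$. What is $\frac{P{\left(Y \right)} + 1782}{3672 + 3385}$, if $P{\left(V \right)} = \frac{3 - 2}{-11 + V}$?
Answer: $\frac{1781}{7057} \approx 0.25237$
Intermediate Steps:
$P{\left(V \right)} = \frac{1}{-11 + V}$ ($P{\left(V \right)} = 1 \frac{1}{-11 + V} = \frac{1}{-11 + V}$)
$\frac{P{\left(Y \right)} + 1782}{3672 + 3385} = \frac{\frac{1}{-11 + 10} + 1782}{3672 + 3385} = \frac{\frac{1}{-1} + 1782}{7057} = \left(-1 + 1782\right) \frac{1}{7057} = 1781 \cdot \frac{1}{7057} = \frac{1781}{7057}$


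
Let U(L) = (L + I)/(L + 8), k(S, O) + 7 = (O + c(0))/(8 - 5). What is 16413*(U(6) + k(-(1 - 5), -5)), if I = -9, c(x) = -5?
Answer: -2423653/14 ≈ -1.7312e+5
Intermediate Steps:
k(S, O) = -26/3 + O/3 (k(S, O) = -7 + (O - 5)/(8 - 5) = -7 + (-5 + O)/3 = -7 + (-5 + O)*(1/3) = -7 + (-5/3 + O/3) = -26/3 + O/3)
U(L) = (-9 + L)/(8 + L) (U(L) = (L - 9)/(L + 8) = (-9 + L)/(8 + L))
16413*(U(6) + k(-(1 - 5), -5)) = 16413*((-9 + 6)/(8 + 6) + (-26/3 + (1/3)*(-5))) = 16413*(-3/14 + (-26/3 - 5/3)) = 16413*((1/14)*(-3) - 31/3) = 16413*(-3/14 - 31/3) = 16413*(-443/42) = -2423653/14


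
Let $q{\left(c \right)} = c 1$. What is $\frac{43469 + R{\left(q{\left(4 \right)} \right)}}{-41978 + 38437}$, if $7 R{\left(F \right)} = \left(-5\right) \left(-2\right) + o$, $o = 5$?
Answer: $- \frac{304298}{24787} \approx -12.277$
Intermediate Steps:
$q{\left(c \right)} = c$
$R{\left(F \right)} = \frac{15}{7}$ ($R{\left(F \right)} = \frac{\left(-5\right) \left(-2\right) + 5}{7} = \frac{10 + 5}{7} = \frac{1}{7} \cdot 15 = \frac{15}{7}$)
$\frac{43469 + R{\left(q{\left(4 \right)} \right)}}{-41978 + 38437} = \frac{43469 + \frac{15}{7}}{-41978 + 38437} = \frac{304298}{7 \left(-3541\right)} = \frac{304298}{7} \left(- \frac{1}{3541}\right) = - \frac{304298}{24787}$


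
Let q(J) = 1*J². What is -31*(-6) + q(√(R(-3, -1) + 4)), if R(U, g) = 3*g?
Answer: 187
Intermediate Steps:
q(J) = J²
-31*(-6) + q(√(R(-3, -1) + 4)) = -31*(-6) + (√(3*(-1) + 4))² = 186 + (√(-3 + 4))² = 186 + (√1)² = 186 + 1² = 186 + 1 = 187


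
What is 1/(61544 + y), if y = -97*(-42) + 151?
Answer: 1/65769 ≈ 1.5205e-5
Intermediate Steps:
y = 4225 (y = 4074 + 151 = 4225)
1/(61544 + y) = 1/(61544 + 4225) = 1/65769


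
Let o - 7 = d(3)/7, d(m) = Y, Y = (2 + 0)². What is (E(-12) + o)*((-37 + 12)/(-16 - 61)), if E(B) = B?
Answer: -775/539 ≈ -1.4378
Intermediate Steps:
Y = 4 (Y = 2² = 4)
d(m) = 4
o = 53/7 (o = 7 + 4/7 = 53/7 ≈ 7.5714)
(E(-12) + o)*((-37 + 12)/(-16 - 61)) = (-12 + 53/7)*((-37 + 12)/(-16 - 61)) = -(-775)/(7*(-77)) = -(-775)*(-1)/(7*77) = -31/7*25/77 = -775/539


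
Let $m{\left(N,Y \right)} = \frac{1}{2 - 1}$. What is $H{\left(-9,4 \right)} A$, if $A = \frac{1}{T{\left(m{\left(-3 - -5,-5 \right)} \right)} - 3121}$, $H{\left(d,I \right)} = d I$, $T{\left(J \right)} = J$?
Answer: $\frac{3}{260} \approx 0.011538$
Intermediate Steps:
$m{\left(N,Y \right)} = 1$ ($m{\left(N,Y \right)} = 1^{-1} = 1$)
$H{\left(d,I \right)} = I d$
$A = - \frac{1}{3120}$ ($A = \frac{1}{1 - 3121} = \frac{1}{-3120} = - \frac{1}{3120} \approx -0.00032051$)
$H{\left(-9,4 \right)} A = 4 \left(-9\right) \left(- \frac{1}{3120}\right) = \left(-36\right) \left(- \frac{1}{3120}\right) = \frac{3}{260}$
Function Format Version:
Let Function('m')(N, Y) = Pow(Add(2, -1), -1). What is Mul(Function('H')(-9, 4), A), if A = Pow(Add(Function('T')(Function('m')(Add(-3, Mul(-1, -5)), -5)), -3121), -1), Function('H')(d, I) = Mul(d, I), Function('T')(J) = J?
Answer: Rational(3, 260) ≈ 0.011538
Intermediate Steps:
Function('m')(N, Y) = 1 (Function('m')(N, Y) = Pow(1, -1) = 1)
Function('H')(d, I) = Mul(I, d)
A = Rational(-1, 3120) (A = Pow(Add(1, -3121), -1) = Pow(-3120, -1) = Rational(-1, 3120) ≈ -0.00032051)
Mul(Function('H')(-9, 4), A) = Mul(Mul(4, -9), Rational(-1, 3120)) = Mul(-36, Rational(-1, 3120)) = Rational(3, 260)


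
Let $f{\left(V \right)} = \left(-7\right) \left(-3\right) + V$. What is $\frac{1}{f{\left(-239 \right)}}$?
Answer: $- \frac{1}{218} \approx -0.0045872$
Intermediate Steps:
$f{\left(V \right)} = 21 + V$
$\frac{1}{f{\left(-239 \right)}} = \frac{1}{21 - 239} = \frac{1}{-218} = - \frac{1}{218}$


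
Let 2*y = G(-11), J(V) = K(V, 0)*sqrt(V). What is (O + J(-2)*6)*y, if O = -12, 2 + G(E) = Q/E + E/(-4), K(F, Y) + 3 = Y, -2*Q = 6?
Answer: -135/22 - 405*I*sqrt(2)/44 ≈ -6.1364 - 13.017*I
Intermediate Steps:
Q = -3 (Q = -1/2*6 = -3)
K(F, Y) = -3 + Y
G(E) = -2 - 3/E - E/4 (G(E) = -2 + (-3/E + E/(-4)) = -2 + (-3/E + E*(-1/4)) = -2 + (-3/E - E/4) = -2 - 3/E - E/4)
J(V) = -3*sqrt(V) (J(V) = (-3 + 0)*sqrt(V) = -3*sqrt(V))
y = 45/88 (y = (-2 - 3/(-11) - 1/4*(-11))/2 = (-2 - 3*(-1/11) + 11/4)/2 = (-2 + 3/11 + 11/4)/2 = (1/2)*(45/44) = 45/88 ≈ 0.51136)
(O + J(-2)*6)*y = (-12 - 3*I*sqrt(2)*6)*(45/88) = (-12 - 18*I*sqrt(2))*(45/88) = -135/22 - 405*I*sqrt(2)/44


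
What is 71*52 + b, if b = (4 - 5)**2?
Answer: 3693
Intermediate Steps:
b = 1 (b = (-1)**2 = 1)
71*52 + b = 71*52 + 1 = 3692 + 1 = 3693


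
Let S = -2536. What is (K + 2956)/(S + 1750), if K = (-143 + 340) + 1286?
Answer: -4439/786 ≈ -5.6476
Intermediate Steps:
K = 1483 (K = 197 + 1286 = 1483)
(K + 2956)/(S + 1750) = (1483 + 2956)/(-2536 + 1750) = 4439/(-786) = 4439*(-1/786) = -4439/786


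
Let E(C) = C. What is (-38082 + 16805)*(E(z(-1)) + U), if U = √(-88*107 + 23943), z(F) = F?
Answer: 21277 - 21277*√14527 ≈ -2.5432e+6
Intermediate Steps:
U = √14527 (U = √(-9416 + 23943) = √14527 ≈ 120.53)
(-38082 + 16805)*(E(z(-1)) + U) = (-38082 + 16805)*(-1 + √14527) = -21277*(-1 + √14527) = 21277 - 21277*√14527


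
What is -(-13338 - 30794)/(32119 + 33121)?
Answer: 11033/16310 ≈ 0.67646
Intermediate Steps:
-(-13338 - 30794)/(32119 + 33121) = -(-44132)/65240 = -1*(-11033/16310) = 11033/16310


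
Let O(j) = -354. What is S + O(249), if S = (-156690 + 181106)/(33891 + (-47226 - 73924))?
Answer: -30914102/87259 ≈ -354.28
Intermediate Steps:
S = -24416/87259 (S = 24416/(33891 - 121150) = 24416/(-87259) = 24416*(-1/87259) = -24416/87259 ≈ -0.27981)
S + O(249) = -24416/87259 - 354 = -30914102/87259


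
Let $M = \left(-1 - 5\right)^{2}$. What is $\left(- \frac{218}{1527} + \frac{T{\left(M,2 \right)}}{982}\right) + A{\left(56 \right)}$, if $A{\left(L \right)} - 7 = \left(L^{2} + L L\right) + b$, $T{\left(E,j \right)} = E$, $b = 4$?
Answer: $\frac{4710643679}{749757} \approx 6282.9$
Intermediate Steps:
$M = 36$ ($M = \left(-6\right)^{2} = 36$)
$A{\left(L \right)} = 11 + 2 L^{2}$ ($A{\left(L \right)} = 7 + \left(\left(L^{2} + L L\right) + 4\right) = 7 + \left(\left(L^{2} + L^{2}\right) + 4\right) = 7 + \left(2 L^{2} + 4\right) = 7 + \left(4 + 2 L^{2}\right) = 11 + 2 L^{2}$)
$\left(- \frac{218}{1527} + \frac{T{\left(M,2 \right)}}{982}\right) + A{\left(56 \right)} = \left(- \frac{218}{1527} + \frac{36}{982}\right) + \left(11 + 2 \cdot 56^{2}\right) = \left(\left(-218\right) \frac{1}{1527} + 36 \cdot \frac{1}{982}\right) + \left(11 + 2 \cdot 3136\right) = \left(- \frac{218}{1527} + \frac{18}{491}\right) + \left(11 + 6272\right) = - \frac{79552}{749757} + 6283 = \frac{4710643679}{749757}$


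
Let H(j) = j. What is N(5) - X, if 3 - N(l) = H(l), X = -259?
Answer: 257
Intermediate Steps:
N(l) = 3 - l
N(5) - X = (3 - 1*5) - 1*(-259) = (3 - 5) + 259 = -2 + 259 = 257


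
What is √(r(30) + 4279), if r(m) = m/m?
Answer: 2*√1070 ≈ 65.422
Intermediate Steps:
r(m) = 1
√(r(30) + 4279) = √(1 + 4279) = √4280 = 2*√1070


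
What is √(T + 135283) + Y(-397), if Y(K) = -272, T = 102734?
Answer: -272 + √238017 ≈ 215.87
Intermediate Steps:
√(T + 135283) + Y(-397) = √(102734 + 135283) - 272 = √238017 - 272 = -272 + √238017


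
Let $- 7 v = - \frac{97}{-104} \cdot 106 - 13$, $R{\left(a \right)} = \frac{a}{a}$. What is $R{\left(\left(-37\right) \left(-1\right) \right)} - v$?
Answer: $\frac{4829}{364} \approx 13.266$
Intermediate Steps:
$R{\left(a \right)} = 1$
$v = - \frac{4465}{364}$ ($v = - \frac{- \frac{97}{-104} \cdot 106 - 13}{7} = - \frac{\left(-97\right) \left(- \frac{1}{104}\right) 106 - 13}{7} = - \frac{\frac{97}{104} \cdot 106 - 13}{7} = - \frac{\frac{5141}{52} - 13}{7} = \left(- \frac{1}{7}\right) \frac{4465}{52} = - \frac{4465}{364} \approx -12.266$)
$R{\left(\left(-37\right) \left(-1\right) \right)} - v = 1 - - \frac{4465}{364} = 1 + \frac{4465}{364} = \frac{4829}{364}$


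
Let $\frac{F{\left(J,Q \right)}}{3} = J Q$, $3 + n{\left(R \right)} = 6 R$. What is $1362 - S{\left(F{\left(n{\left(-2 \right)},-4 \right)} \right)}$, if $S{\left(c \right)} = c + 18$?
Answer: $1164$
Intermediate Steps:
$n{\left(R \right)} = -3 + 6 R$
$F{\left(J,Q \right)} = 3 J Q$
$S{\left(c \right)} = 18 + c$
$1362 - S{\left(F{\left(n{\left(-2 \right)},-4 \right)} \right)} = 1362 - \left(18 + 3 \left(-3 + 6 \left(-2\right)\right) \left(-4\right)\right) = 1362 - \left(18 + 3 \left(-3 - 12\right) \left(-4\right)\right) = 1362 - \left(18 + 3 \left(-15\right) \left(-4\right)\right) = 1362 - \left(18 + 180\right) = 1362 - 198 = 1164$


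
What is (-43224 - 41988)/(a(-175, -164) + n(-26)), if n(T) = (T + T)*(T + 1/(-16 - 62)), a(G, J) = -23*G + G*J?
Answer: -255636/102233 ≈ -2.5005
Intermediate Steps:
n(T) = 2*T*(-1/78 + T) (n(T) = (2*T)*(T + 1/(-78)) = (2*T)*(T - 1/78) = (2*T)*(-1/78 + T) = 2*T*(-1/78 + T))
(-43224 - 41988)/(a(-175, -164) + n(-26)) = (-43224 - 41988)/(-175*(-23 - 164) + (1/39)*(-26)*(-1 + 78*(-26))) = -85212/(-175*(-187) + (1/39)*(-26)*(-1 - 2028)) = -85212/(32725 + (1/39)*(-26)*(-2029)) = -85212/(32725 + 4058/3) = -85212/102233/3 = -85212*3/102233 = -255636/102233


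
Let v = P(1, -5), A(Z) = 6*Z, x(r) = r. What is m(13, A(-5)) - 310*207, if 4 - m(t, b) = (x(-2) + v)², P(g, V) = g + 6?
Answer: -64191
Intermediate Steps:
P(g, V) = 6 + g
v = 7 (v = 6 + 1 = 7)
m(t, b) = -21 (m(t, b) = 4 - (-2 + 7)² = 4 - 1*5² = 4 - 1*25 = 4 - 25 = -21)
m(13, A(-5)) - 310*207 = -21 - 310*207 = -21 - 64170 = -64191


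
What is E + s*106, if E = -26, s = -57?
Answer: -6068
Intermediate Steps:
E + s*106 = -26 - 57*106 = -26 - 6042 = -6068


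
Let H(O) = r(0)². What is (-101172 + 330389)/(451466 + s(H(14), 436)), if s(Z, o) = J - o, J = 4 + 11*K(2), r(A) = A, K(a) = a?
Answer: 229217/451056 ≈ 0.50818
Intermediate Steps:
H(O) = 0 (H(O) = 0² = 0)
J = 26 (J = 4 + 11*2 = 4 + 22 = 26)
s(Z, o) = 26 - o
(-101172 + 330389)/(451466 + s(H(14), 436)) = (-101172 + 330389)/(451466 + (26 - 1*436)) = 229217/(451466 + (26 - 436)) = 229217/(451466 - 410) = 229217/451056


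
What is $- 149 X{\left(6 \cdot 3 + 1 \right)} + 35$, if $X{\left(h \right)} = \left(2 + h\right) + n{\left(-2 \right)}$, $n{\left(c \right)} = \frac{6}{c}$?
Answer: $-2647$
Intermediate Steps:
$X{\left(h \right)} = -1 + h$ ($X{\left(h \right)} = \left(2 + h\right) + \frac{6}{-2} = \left(2 + h\right) + 6 \left(- \frac{1}{2}\right) = \left(2 + h\right) - 3 = -1 + h$)
$- 149 X{\left(6 \cdot 3 + 1 \right)} + 35 = - 149 \left(-1 + \left(6 \cdot 3 + 1\right)\right) + 35 = - 149 \left(-1 + \left(18 + 1\right)\right) + 35 = - 149 \left(-1 + 19\right) + 35 = \left(-149\right) 18 + 35 = -2682 + 35 = -2647$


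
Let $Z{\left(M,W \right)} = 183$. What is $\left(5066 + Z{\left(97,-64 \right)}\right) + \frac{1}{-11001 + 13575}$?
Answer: $\frac{13510927}{2574} \approx 5249.0$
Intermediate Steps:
$\left(5066 + Z{\left(97,-64 \right)}\right) + \frac{1}{-11001 + 13575} = \left(5066 + 183\right) + \frac{1}{-11001 + 13575} = 5249 + \frac{1}{2574} = \frac{13510927}{2574}$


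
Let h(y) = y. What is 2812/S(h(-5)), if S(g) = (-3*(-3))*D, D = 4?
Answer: 703/9 ≈ 78.111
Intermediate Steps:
S(g) = 36 (S(g) = -3*(-3)*4 = 9*4 = 36)
2812/S(h(-5)) = 2812/36 = (1/36)*2812 = 703/9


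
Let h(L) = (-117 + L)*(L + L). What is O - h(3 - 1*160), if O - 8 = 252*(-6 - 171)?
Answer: -130632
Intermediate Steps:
h(L) = 2*L*(-117 + L) (h(L) = (-117 + L)*(2*L) = 2*L*(-117 + L))
O = -44596 (O = 8 + 252*(-6 - 171) = 8 + 252*(-177) = 8 - 44604 = -44596)
O - h(3 - 1*160) = -44596 - 2*(3 - 1*160)*(-117 + (3 - 1*160)) = -44596 - 2*(3 - 160)*(-117 + (3 - 160)) = -44596 - 2*(-157)*(-117 - 157) = -44596 - 2*(-157)*(-274) = -44596 - 1*86036 = -44596 - 86036 = -130632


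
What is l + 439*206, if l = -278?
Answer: 90156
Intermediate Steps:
l + 439*206 = -278 + 439*206 = -278 + 90434 = 90156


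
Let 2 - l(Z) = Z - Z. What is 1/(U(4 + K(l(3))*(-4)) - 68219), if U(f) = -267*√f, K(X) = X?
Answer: -68219/4654117117 + 534*I/4654117117 ≈ -1.4658e-5 + 1.1474e-7*I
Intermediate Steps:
l(Z) = 2 (l(Z) = 2 - (Z - Z) = 2 - 1*0 = 2 + 0 = 2)
1/(U(4 + K(l(3))*(-4)) - 68219) = 1/(-267*√(4 + 2*(-4)) - 68219) = 1/(-267*√(4 - 8) - 68219) = 1/(-534*I - 68219) = 1/(-68219 - 534*I) = (-68219 + 534*I)/4654117117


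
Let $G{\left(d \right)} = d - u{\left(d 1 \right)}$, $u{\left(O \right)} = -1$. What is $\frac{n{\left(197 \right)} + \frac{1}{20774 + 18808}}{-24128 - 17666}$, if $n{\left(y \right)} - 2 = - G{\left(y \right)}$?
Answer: $\frac{7758071}{1654290108} \approx 0.0046897$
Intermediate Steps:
$G{\left(d \right)} = 1 + d$ ($G{\left(d \right)} = d - -1 = d + 1 = 1 + d$)
$n{\left(y \right)} = 1 - y$ ($n{\left(y \right)} = 2 - \left(1 + y\right) = 1 - y$)
$\frac{n{\left(197 \right)} + \frac{1}{20774 + 18808}}{-24128 - 17666} = \frac{\left(1 - 197\right) + \frac{1}{20774 + 18808}}{-24128 - 17666} = \frac{\left(1 - 197\right) + \frac{1}{39582}}{-41794} = \left(-196 + \frac{1}{39582}\right) \left(- \frac{1}{41794}\right) = \left(- \frac{7758071}{39582}\right) \left(- \frac{1}{41794}\right) = \frac{7758071}{1654290108}$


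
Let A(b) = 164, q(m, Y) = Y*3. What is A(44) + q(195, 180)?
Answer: 704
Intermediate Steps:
q(m, Y) = 3*Y
A(44) + q(195, 180) = 164 + 3*180 = 164 + 540 = 704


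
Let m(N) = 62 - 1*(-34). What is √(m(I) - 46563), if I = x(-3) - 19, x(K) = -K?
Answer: 3*I*√5163 ≈ 215.56*I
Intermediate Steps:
I = -16 (I = -1*(-3) - 19 = 3 - 19 = -16)
m(N) = 96 (m(N) = 62 + 34 = 96)
√(m(I) - 46563) = √(96 - 46563) = √(-46467) = 3*I*√5163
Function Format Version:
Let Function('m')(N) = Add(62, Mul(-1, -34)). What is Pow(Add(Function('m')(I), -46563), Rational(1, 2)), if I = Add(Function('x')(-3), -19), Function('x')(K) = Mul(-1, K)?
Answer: Mul(3, I, Pow(5163, Rational(1, 2))) ≈ Mul(215.56, I)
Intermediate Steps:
I = -16 (I = Add(Mul(-1, -3), -19) = Add(3, -19) = -16)
Function('m')(N) = 96 (Function('m')(N) = Add(62, 34) = 96)
Pow(Add(Function('m')(I), -46563), Rational(1, 2)) = Pow(Add(96, -46563), Rational(1, 2)) = Pow(-46467, Rational(1, 2)) = Mul(3, I, Pow(5163, Rational(1, 2)))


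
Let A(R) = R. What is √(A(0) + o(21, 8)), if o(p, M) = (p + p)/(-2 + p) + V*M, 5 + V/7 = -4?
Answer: I*√181146/19 ≈ 22.401*I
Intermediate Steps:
V = -63 (V = -35 + 7*(-4) = -35 - 28 = -63)
o(p, M) = -63*M + 2*p/(-2 + p) (o(p, M) = (p + p)/(-2 + p) - 63*M = (2*p)/(-2 + p) - 63*M = 2*p/(-2 + p) - 63*M = -63*M + 2*p/(-2 + p))
√(A(0) + o(21, 8)) = √(0 + (2*21 + 126*8 - 63*8*21)/(-2 + 21)) = √(0 + (42 + 1008 - 10584)/19) = √(0 + (1/19)*(-9534)) = √(0 - 9534/19) = √(-9534/19) = I*√181146/19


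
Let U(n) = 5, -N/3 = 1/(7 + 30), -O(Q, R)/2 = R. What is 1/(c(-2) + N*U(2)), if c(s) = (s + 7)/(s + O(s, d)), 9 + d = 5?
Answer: 222/95 ≈ 2.3368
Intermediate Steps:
d = -4 (d = -9 + 5 = -4)
O(Q, R) = -2*R
N = -3/37 (N = -3/(7 + 30) = -3/37 ≈ -0.081081)
c(s) = (7 + s)/(8 + s) (c(s) = (s + 7)/(s - 2*(-4)) = (7 + s)/(s + 8) = (7 + s)/(8 + s))
1/(c(-2) + N*U(2)) = 1/((7 - 2)/(8 - 2) - 3/37*5) = 1/(5/6 - 15/37) = 1/(95/222) = 222/95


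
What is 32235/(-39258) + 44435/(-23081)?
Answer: -829481755/302037966 ≈ -2.7463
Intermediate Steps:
32235/(-39258) + 44435/(-23081) = 32235*(-1/39258) + 44435*(-1/23081) = -10745/13086 - 44435/23081 = -829481755/302037966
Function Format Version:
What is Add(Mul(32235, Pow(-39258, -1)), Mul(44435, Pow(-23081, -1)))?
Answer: Rational(-829481755, 302037966) ≈ -2.7463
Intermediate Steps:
Add(Mul(32235, Pow(-39258, -1)), Mul(44435, Pow(-23081, -1))) = Add(Mul(32235, Rational(-1, 39258)), Mul(44435, Rational(-1, 23081))) = Add(Rational(-10745, 13086), Rational(-44435, 23081)) = Rational(-829481755, 302037966)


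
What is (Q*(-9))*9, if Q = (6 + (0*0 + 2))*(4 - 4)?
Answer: 0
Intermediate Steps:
Q = 0 (Q = (6 + (0 + 2))*0 = (6 + 2)*0 = 8*0 = 0)
(Q*(-9))*9 = (0*(-9))*9 = 0*9 = 0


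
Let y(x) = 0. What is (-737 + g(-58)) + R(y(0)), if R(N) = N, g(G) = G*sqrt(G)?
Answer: -737 - 58*I*sqrt(58) ≈ -737.0 - 441.71*I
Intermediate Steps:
g(G) = G**(3/2)
(-737 + g(-58)) + R(y(0)) = (-737 + (-58)**(3/2)) + 0 = (-737 - 58*I*sqrt(58)) + 0 = -737 - 58*I*sqrt(58)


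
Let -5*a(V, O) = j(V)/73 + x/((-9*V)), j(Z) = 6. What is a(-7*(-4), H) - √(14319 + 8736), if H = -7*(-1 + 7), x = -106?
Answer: -925/9198 - √23055 ≈ -151.94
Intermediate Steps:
H = -42 (H = -7*6 = -42)
a(V, O) = -6/365 - 106/(45*V) (a(V, O) = -(6/73 - 106*(-1/(9*V)))/5 = -(6*(1/73) - (-106)/(9*V))/5 = -(6/73 + 106/(9*V))/5 = -6/365 - 106/(45*V))
a(-7*(-4), H) - √(14319 + 8736) = 2*(-3869 - (-189)*(-4))/(3285*((-7*(-4)))) - √(14319 + 8736) = (2/3285)*(-3869 - 27*28)/28 - √23055 = (2/3285)*(1/28)*(-3869 - 756) - √23055 = (2/3285)*(1/28)*(-4625) - √23055 = -925/9198 - √23055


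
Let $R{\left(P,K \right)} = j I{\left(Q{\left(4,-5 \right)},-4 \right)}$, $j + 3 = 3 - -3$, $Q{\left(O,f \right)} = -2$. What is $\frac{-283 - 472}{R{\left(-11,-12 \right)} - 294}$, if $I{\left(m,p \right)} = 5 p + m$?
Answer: $\frac{151}{72} \approx 2.0972$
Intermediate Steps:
$I{\left(m,p \right)} = m + 5 p$
$j = 3$ ($j = -3 + \left(3 - -3\right) = -3 + \left(3 + 3\right) = -3 + 6 = 3$)
$R{\left(P,K \right)} = -66$ ($R{\left(P,K \right)} = 3 \left(-2 + 5 \left(-4\right)\right) = 3 \left(-2 - 20\right) = 3 \left(-22\right) = -66$)
$\frac{-283 - 472}{R{\left(-11,-12 \right)} - 294} = \frac{-283 - 472}{-66 - 294} = - \frac{755}{-360} = \left(-755\right) \left(- \frac{1}{360}\right) = \frac{151}{72}$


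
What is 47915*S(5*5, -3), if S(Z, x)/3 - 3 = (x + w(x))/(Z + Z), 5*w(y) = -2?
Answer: 21073017/50 ≈ 4.2146e+5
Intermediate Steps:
w(y) = -⅖ (w(y) = (⅕)*(-2) = -⅖)
S(Z, x) = 9 + 3*(-⅖ + x)/(2*Z) (S(Z, x) = 9 + 3*((x - ⅖)/(Z + Z)) = 9 + 3*((-⅖ + x)/((2*Z))) = 9 + 3*((-⅖ + x)*(1/(2*Z))) = 9 + 3*((-⅖ + x)/(2*Z)) = 9 + 3*(-⅖ + x)/(2*Z))
47915*S(5*5, -3) = 47915*(3*(-2 + 5*(-3) + 30*(5*5))/(10*((5*5)))) = 47915*((3/10)*(-2 - 15 + 30*25)/25) = 47915*((3/10)*(1/25)*(-2 - 15 + 750)) = 47915*((3/10)*(1/25)*733) = 47915*(2199/250) = 21073017/50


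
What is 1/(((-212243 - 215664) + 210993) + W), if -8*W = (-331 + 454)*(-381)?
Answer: -8/1688449 ≈ -4.7381e-6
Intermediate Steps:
W = 46863/8 (W = -(-331 + 454)*(-381)/8 = -123*(-381)/8 = -⅛*(-46863) = 46863/8 ≈ 5857.9)
1/(((-212243 - 215664) + 210993) + W) = 1/(((-212243 - 215664) + 210993) + 46863/8) = 1/((-427907 + 210993) + 46863/8) = 1/(-216914 + 46863/8) = 1/(-1688449/8) = -8/1688449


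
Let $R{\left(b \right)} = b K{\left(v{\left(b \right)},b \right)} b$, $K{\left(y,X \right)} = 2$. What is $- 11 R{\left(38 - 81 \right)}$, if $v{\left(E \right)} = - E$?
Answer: $-40678$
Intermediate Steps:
$R{\left(b \right)} = 2 b^{2}$ ($R{\left(b \right)} = b 2 b = 2 b^{2}$)
$- 11 R{\left(38 - 81 \right)} = - 11 \cdot 2 \left(38 - 81\right)^{2} = - 11 \cdot 2 \left(-43\right)^{2} = - 11 \cdot 2 \cdot 1849 = \left(-11\right) 3698 = -40678$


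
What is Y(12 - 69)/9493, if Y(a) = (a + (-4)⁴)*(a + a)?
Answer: -22686/9493 ≈ -2.3898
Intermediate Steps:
Y(a) = 2*a*(256 + a) (Y(a) = (a + 256)*(2*a) = (256 + a)*(2*a) = 2*a*(256 + a))
Y(12 - 69)/9493 = (2*(12 - 69)*(256 + (12 - 69)))/9493 = (2*(-57)*(256 - 57))*(1/9493) = (2*(-57)*199)*(1/9493) = -22686*1/9493 = -22686/9493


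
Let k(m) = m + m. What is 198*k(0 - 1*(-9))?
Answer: 3564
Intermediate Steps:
k(m) = 2*m
198*k(0 - 1*(-9)) = 198*(2*(0 - 1*(-9))) = 198*(2*(0 + 9)) = 198*(2*9) = 198*18 = 3564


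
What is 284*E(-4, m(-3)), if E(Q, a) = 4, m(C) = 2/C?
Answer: 1136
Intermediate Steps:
284*E(-4, m(-3)) = 284*4 = 1136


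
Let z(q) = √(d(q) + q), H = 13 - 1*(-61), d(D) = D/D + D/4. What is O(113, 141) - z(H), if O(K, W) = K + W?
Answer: 254 - √374/2 ≈ 244.33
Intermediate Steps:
d(D) = 1 + D/4 (d(D) = 1 + D*(¼) = 1 + D/4)
H = 74 (H = 13 + 61 = 74)
z(q) = √(1 + 5*q/4) (z(q) = √((1 + q/4) + q) = √(1 + 5*q/4))
O(113, 141) - z(H) = (113 + 141) - √(4 + 5*74)/2 = 254 - √(4 + 370)/2 = 254 - √374/2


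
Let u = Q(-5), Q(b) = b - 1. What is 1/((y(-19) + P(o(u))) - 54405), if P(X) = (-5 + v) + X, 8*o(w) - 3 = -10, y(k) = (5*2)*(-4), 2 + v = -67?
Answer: -8/436159 ≈ -1.8342e-5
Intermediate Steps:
v = -69 (v = -2 - 67 = -69)
Q(b) = -1 + b
y(k) = -40 (y(k) = 10*(-4) = -40)
u = -6 (u = -1 - 5 = -6)
o(w) = -7/8 (o(w) = 3/8 + (1/8)*(-10) = 3/8 - 5/4 = -7/8)
P(X) = -74 + X (P(X) = (-5 - 69) + X = -74 + X)
1/((y(-19) + P(o(u))) - 54405) = 1/((-40 + (-74 - 7/8)) - 54405) = 1/((-40 - 599/8) - 54405) = 1/(-919/8 - 54405) = 1/(-436159/8) = -8/436159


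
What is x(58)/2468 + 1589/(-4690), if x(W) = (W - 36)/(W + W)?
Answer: -16243159/47953240 ≈ -0.33873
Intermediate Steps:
x(W) = (-36 + W)/(2*W) (x(W) = (-36 + W)/((2*W)) = (-36 + W)*(1/(2*W)) = (-36 + W)/(2*W))
x(58)/2468 + 1589/(-4690) = ((½)*(-36 + 58)/58)/2468 + 1589/(-4690) = ((½)*(1/58)*22)*(1/2468) + 1589*(-1/4690) = (11/58)*(1/2468) - 227/670 = 11/143144 - 227/670 = -16243159/47953240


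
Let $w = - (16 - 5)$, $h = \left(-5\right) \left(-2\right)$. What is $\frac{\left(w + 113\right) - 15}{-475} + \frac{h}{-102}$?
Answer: $- \frac{6812}{24225} \approx -0.2812$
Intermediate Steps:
$h = 10$
$w = -11$ ($w = - (16 - 5) = \left(-1\right) 11 = -11$)
$\frac{\left(w + 113\right) - 15}{-475} + \frac{h}{-102} = \frac{\left(-11 + 113\right) - 15}{-475} + \frac{10}{-102} = \left(102 - 15\right) \left(- \frac{1}{475}\right) + 10 \left(- \frac{1}{102}\right) = 87 \left(- \frac{1}{475}\right) - \frac{5}{51} = - \frac{87}{475} - \frac{5}{51} = - \frac{6812}{24225}$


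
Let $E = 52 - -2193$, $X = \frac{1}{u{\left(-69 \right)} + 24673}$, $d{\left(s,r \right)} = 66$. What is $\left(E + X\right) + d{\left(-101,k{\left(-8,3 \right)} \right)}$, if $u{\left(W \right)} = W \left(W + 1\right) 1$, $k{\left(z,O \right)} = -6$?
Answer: $\frac{67862516}{29365} \approx 2311.0$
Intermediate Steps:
$u{\left(W \right)} = W \left(1 + W\right)$ ($u{\left(W \right)} = W \left(1 + W\right) 1 = W \left(1 + W\right)$)
$X = \frac{1}{29365}$ ($X = \frac{1}{- 69 \left(1 - 69\right) + 24673} = \frac{1}{\left(-69\right) \left(-68\right) + 24673} = \frac{1}{4692 + 24673} = \frac{1}{29365} \approx 3.4054 \cdot 10^{-5}$)
$E = 2245$ ($E = 52 + 2193 = 2245$)
$\left(E + X\right) + d{\left(-101,k{\left(-8,3 \right)} \right)} = \left(2245 + \frac{1}{29365}\right) + 66 = \frac{65924426}{29365} + 66 = \frac{67862516}{29365}$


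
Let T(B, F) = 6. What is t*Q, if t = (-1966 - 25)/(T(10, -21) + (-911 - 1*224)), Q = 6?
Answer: 11946/1129 ≈ 10.581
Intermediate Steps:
t = 1991/1129 (t = (-1966 - 25)/(6 + (-911 - 1*224)) = -1991/(6 + (-911 - 224)) = -1991/(6 - 1135) = -1991/(-1129) = -1991*(-1/1129) = 1991/1129 ≈ 1.7635)
t*Q = (1991/1129)*6 = 11946/1129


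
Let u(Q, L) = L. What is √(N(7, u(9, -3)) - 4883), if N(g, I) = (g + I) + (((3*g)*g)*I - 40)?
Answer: 4*I*√335 ≈ 73.212*I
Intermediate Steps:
N(g, I) = -40 + I + g + 3*I*g² (N(g, I) = (I + g) + ((3*g²)*I - 40) = (I + g) + (3*I*g² - 40) = (I + g) + (-40 + 3*I*g²) = -40 + I + g + 3*I*g²)
√(N(7, u(9, -3)) - 4883) = √((-40 - 3 + 7 + 3*(-3)*7²) - 4883) = √((-40 - 3 + 7 + 3*(-3)*49) - 4883) = √((-40 - 3 + 7 - 441) - 4883) = √(-477 - 4883) = √(-5360) = 4*I*√335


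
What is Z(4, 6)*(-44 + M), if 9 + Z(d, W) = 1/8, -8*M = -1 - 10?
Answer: 24211/64 ≈ 378.30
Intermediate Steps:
M = 11/8 (M = -(-1 - 10)/8 = -⅛*(-11) = 11/8 ≈ 1.3750)
Z(d, W) = -71/8 (Z(d, W) = -9 + 1/8 = -9 + ⅛ = -71/8)
Z(4, 6)*(-44 + M) = -71*(-44 + 11/8)/8 = -71/8*(-341/8) = 24211/64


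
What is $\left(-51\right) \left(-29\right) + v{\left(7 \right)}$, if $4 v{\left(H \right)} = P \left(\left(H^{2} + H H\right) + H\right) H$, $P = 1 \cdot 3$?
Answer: $\frac{8121}{4} \approx 2030.3$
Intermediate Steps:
$P = 3$
$v{\left(H \right)} = \frac{H \left(3 H + 6 H^{2}\right)}{4}$ ($v{\left(H \right)} = \frac{3 \left(\left(H^{2} + H H\right) + H\right) H}{4} = \frac{3 \left(\left(H^{2} + H^{2}\right) + H\right) H}{4} = \frac{3 \left(2 H^{2} + H\right) H}{4} = \frac{3 \left(H + 2 H^{2}\right) H}{4} = \frac{\left(3 H + 6 H^{2}\right) H}{4} = \frac{H \left(3 H + 6 H^{2}\right)}{4}$)
$\left(-51\right) \left(-29\right) + v{\left(7 \right)} = \left(-51\right) \left(-29\right) + \frac{3 \cdot 7^{2} \left(1 + 2 \cdot 7\right)}{4} = 1479 + \frac{3}{4} \cdot 49 \left(1 + 14\right) = 1479 + \frac{3}{4} \cdot 49 \cdot 15 = 1479 + \frac{2205}{4} = \frac{8121}{4}$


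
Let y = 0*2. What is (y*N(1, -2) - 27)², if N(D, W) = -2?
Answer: 729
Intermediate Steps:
y = 0
(y*N(1, -2) - 27)² = (0*(-2) - 27)² = (0 - 27)² = (-27)² = 729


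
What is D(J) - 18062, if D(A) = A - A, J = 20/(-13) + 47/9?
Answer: -18062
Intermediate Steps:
J = 431/117 (J = 20*(-1/13) + 47*(⅑) = -20/13 + 47/9 = 431/117 ≈ 3.6838)
D(A) = 0
D(J) - 18062 = 0 - 18062 = -18062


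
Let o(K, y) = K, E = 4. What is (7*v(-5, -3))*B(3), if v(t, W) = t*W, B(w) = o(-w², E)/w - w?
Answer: -630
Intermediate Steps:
B(w) = -2*w (B(w) = (-w²)/w - w = -w - w = -2*w)
v(t, W) = W*t
(7*v(-5, -3))*B(3) = (7*(-3*(-5)))*(-2*3) = (7*15)*(-6) = 105*(-6) = -630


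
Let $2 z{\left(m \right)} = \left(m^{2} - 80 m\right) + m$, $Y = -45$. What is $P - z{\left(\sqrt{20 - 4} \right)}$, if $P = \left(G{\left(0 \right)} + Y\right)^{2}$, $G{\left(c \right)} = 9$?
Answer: $1446$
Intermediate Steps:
$z{\left(m \right)} = \frac{m^{2}}{2} - \frac{79 m}{2}$ ($z{\left(m \right)} = \frac{\left(m^{2} - 80 m\right) + m}{2} = \frac{m^{2} - 79 m}{2} = \frac{m^{2}}{2} - \frac{79 m}{2}$)
$P = 1296$ ($P = \left(9 - 45\right)^{2} = \left(-36\right)^{2} = 1296$)
$P - z{\left(\sqrt{20 - 4} \right)} = 1296 - \frac{\sqrt{20 - 4} \left(-79 + \sqrt{20 - 4}\right)}{2} = 1296 - \frac{\sqrt{16} \left(-79 + \sqrt{16}\right)}{2} = 1296 - \frac{1}{2} \cdot 4 \left(-79 + 4\right) = 1296 - \frac{1}{2} \cdot 4 \left(-75\right) = 1296 - -150 = 1296 + 150 = 1446$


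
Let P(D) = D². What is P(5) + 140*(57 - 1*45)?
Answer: 1705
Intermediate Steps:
P(5) + 140*(57 - 1*45) = 5² + 140*(57 - 1*45) = 25 + 140*(57 - 45) = 25 + 140*12 = 25 + 1680 = 1705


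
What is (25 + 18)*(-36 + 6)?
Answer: -1290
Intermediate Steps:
(25 + 18)*(-36 + 6) = 43*(-30) = -1290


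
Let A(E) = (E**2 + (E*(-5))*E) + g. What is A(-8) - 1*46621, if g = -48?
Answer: -46925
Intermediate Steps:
A(E) = -48 - 4*E**2 (A(E) = (E**2 + (E*(-5))*E) - 48 = (E**2 + (-5*E)*E) - 48 = (E**2 - 5*E**2) - 48 = -4*E**2 - 48 = -48 - 4*E**2)
A(-8) - 1*46621 = (-48 - 4*(-8)**2) - 1*46621 = (-48 - 4*64) - 46621 = (-48 - 256) - 46621 = -304 - 46621 = -46925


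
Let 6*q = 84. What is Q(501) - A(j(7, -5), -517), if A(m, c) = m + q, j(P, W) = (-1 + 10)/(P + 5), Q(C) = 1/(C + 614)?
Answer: -65781/4460 ≈ -14.749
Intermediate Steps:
q = 14 (q = (1/6)*84 = 14)
Q(C) = 1/(614 + C)
j(P, W) = 9/(5 + P)
A(m, c) = 14 + m (A(m, c) = m + 14 = 14 + m)
Q(501) - A(j(7, -5), -517) = 1/(614 + 501) - (14 + 9/(5 + 7)) = 1/1115 - (14 + 9/12) = 1/1115 - (14 + 9*(1/12)) = 1/1115 - (14 + 3/4) = 1/1115 - 1*59/4 = 1/1115 - 59/4 = -65781/4460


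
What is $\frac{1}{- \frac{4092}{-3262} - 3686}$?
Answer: $- \frac{1631}{6009820} \approx -0.00027139$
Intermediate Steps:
$\frac{1}{- \frac{4092}{-3262} - 3686} = \frac{1}{\left(-4092\right) \left(- \frac{1}{3262}\right) - 3686} = \frac{1}{\frac{2046}{1631} - 3686} = \frac{1}{- \frac{6009820}{1631}} = - \frac{1631}{6009820}$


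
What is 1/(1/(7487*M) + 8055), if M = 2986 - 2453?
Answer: 3990571/32144049406 ≈ 0.00012415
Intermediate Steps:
M = 533
1/(1/(7487*M) + 8055) = 1/(1/(7487*533) + 8055) = 1/((1/7487)*(1/533) + 8055) = 1/(1/3990571 + 8055) = 1/(32144049406/3990571) = 3990571/32144049406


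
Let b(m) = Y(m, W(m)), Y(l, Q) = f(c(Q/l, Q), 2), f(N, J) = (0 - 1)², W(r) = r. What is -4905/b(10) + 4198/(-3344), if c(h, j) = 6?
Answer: -8203259/1672 ≈ -4906.3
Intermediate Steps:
f(N, J) = 1 (f(N, J) = (-1)² = 1)
Y(l, Q) = 1
b(m) = 1
-4905/b(10) + 4198/(-3344) = -4905/1 + 4198/(-3344) = -4905*1 + 4198*(-1/3344) = -4905 - 2099/1672 = -8203259/1672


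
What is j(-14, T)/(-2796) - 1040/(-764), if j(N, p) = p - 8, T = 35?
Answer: 240601/178012 ≈ 1.3516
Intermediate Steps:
j(N, p) = -8 + p
j(-14, T)/(-2796) - 1040/(-764) = (-8 + 35)/(-2796) - 1040/(-764) = 27*(-1/2796) - 1040*(-1/764) = -9/932 + 260/191 = 240601/178012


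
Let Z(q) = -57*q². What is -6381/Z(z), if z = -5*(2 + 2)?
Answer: 2127/7600 ≈ 0.27987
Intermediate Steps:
z = -20 (z = -5*4 = -20)
-6381/Z(z) = -6381/((-57*(-20)²)) = -6381/((-57*400)) = -6381/(-22800) = -6381*(-1/22800) = 2127/7600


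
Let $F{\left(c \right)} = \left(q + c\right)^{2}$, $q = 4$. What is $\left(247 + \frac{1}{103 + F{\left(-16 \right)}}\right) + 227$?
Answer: $\frac{117079}{247} \approx 474.0$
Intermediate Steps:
$F{\left(c \right)} = \left(4 + c\right)^{2}$
$\left(247 + \frac{1}{103 + F{\left(-16 \right)}}\right) + 227 = \left(247 + \frac{1}{103 + \left(4 - 16\right)^{2}}\right) + 227 = \left(247 + \frac{1}{103 + \left(-12\right)^{2}}\right) + 227 = \left(247 + \frac{1}{103 + 144}\right) + 227 = \left(247 + \frac{1}{247}\right) + 227 = \frac{61010}{247} + 227 = \frac{117079}{247}$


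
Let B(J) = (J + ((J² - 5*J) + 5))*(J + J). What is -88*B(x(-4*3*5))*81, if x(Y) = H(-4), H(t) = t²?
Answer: -44934912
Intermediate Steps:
x(Y) = 16 (x(Y) = (-4)² = 16)
B(J) = 2*J*(5 + J² - 4*J) (B(J) = (J + (5 + J² - 5*J))*(2*J) = (5 + J² - 4*J)*(2*J) = 2*J*(5 + J² - 4*J))
-88*B(x(-4*3*5))*81 = -176*16*(5 + 16² - 4*16)*81 = -176*16*(5 + 256 - 64)*81 = -176*16*197*81 = -88*6304*81 = -554752*81 = -44934912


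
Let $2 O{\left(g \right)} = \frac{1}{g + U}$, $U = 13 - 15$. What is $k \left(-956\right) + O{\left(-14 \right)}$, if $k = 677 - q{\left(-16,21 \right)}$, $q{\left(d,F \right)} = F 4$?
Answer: $- \frac{18141057}{32} \approx -5.6691 \cdot 10^{5}$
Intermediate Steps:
$U = -2$ ($U = 13 - 15 = -2$)
$q{\left(d,F \right)} = 4 F$
$k = 593$ ($k = 677 - 4 \cdot 21 = 677 - 84 = 593$)
$O{\left(g \right)} = \frac{1}{2 \left(-2 + g\right)}$ ($O{\left(g \right)} = \frac{1}{2 \left(g - 2\right)} = \frac{1}{2 \left(-2 + g\right)}$)
$k \left(-956\right) + O{\left(-14 \right)} = 593 \left(-956\right) + \frac{1}{2 \left(-2 - 14\right)} = -566908 + \frac{1}{2 \left(-16\right)} = -566908 + \frac{1}{2} \left(- \frac{1}{16}\right) = -566908 - \frac{1}{32} = - \frac{18141057}{32}$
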